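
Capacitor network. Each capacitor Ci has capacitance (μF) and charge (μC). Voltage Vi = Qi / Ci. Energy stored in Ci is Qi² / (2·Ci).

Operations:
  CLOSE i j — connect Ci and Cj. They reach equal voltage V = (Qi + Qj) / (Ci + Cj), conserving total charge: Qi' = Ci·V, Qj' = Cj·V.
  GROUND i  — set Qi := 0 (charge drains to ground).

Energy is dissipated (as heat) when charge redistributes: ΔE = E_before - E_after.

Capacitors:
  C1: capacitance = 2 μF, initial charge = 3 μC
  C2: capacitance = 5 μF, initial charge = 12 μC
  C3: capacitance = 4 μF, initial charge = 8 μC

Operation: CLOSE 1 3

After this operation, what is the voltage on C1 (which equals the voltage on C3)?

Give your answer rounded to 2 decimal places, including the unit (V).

Initial: C1(2μF, Q=3μC, V=1.50V), C2(5μF, Q=12μC, V=2.40V), C3(4μF, Q=8μC, V=2.00V)
Op 1: CLOSE 1-3: Q_total=11.00, C_total=6.00, V=1.83; Q1=3.67, Q3=7.33; dissipated=0.167

Answer: 1.83 V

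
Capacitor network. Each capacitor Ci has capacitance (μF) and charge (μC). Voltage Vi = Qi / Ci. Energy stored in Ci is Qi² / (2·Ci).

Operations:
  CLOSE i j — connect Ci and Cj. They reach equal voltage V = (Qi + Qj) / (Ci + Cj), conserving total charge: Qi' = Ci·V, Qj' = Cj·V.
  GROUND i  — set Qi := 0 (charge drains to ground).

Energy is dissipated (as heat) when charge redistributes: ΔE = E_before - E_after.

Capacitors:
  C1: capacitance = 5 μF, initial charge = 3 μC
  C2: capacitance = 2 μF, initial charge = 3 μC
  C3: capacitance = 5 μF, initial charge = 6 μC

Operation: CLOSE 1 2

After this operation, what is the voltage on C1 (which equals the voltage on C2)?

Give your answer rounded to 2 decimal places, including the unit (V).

Initial: C1(5μF, Q=3μC, V=0.60V), C2(2μF, Q=3μC, V=1.50V), C3(5μF, Q=6μC, V=1.20V)
Op 1: CLOSE 1-2: Q_total=6.00, C_total=7.00, V=0.86; Q1=4.29, Q2=1.71; dissipated=0.579

Answer: 0.86 V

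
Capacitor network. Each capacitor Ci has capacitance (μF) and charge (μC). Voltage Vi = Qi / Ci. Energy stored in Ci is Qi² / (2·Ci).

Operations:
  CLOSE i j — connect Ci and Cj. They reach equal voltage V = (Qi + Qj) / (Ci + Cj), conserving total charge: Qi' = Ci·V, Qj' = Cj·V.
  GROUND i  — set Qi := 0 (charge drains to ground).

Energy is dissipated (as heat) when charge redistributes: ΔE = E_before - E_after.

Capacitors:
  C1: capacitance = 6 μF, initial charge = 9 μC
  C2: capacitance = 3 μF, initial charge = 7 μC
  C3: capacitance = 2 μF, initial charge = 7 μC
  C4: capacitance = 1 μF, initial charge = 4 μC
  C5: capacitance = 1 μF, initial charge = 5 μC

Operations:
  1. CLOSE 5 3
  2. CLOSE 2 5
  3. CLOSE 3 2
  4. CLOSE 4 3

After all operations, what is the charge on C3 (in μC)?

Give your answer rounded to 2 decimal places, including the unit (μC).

Answer: 7.00 μC

Derivation:
Initial: C1(6μF, Q=9μC, V=1.50V), C2(3μF, Q=7μC, V=2.33V), C3(2μF, Q=7μC, V=3.50V), C4(1μF, Q=4μC, V=4.00V), C5(1μF, Q=5μC, V=5.00V)
Op 1: CLOSE 5-3: Q_total=12.00, C_total=3.00, V=4.00; Q5=4.00, Q3=8.00; dissipated=0.750
Op 2: CLOSE 2-5: Q_total=11.00, C_total=4.00, V=2.75; Q2=8.25, Q5=2.75; dissipated=1.042
Op 3: CLOSE 3-2: Q_total=16.25, C_total=5.00, V=3.25; Q3=6.50, Q2=9.75; dissipated=0.938
Op 4: CLOSE 4-3: Q_total=10.50, C_total=3.00, V=3.50; Q4=3.50, Q3=7.00; dissipated=0.188
Final charges: Q1=9.00, Q2=9.75, Q3=7.00, Q4=3.50, Q5=2.75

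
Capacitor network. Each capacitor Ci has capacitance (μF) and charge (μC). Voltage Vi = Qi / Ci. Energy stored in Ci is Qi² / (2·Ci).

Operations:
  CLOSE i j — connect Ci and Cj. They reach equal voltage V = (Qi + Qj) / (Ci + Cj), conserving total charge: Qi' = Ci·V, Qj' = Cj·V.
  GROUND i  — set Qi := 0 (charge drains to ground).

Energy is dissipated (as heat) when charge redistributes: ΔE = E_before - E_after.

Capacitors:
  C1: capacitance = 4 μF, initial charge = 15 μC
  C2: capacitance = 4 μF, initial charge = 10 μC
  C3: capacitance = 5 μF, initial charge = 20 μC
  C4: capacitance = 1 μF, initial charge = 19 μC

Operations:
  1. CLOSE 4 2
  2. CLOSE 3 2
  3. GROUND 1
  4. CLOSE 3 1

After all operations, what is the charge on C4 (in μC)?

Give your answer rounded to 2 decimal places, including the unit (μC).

Answer: 5.80 μC

Derivation:
Initial: C1(4μF, Q=15μC, V=3.75V), C2(4μF, Q=10μC, V=2.50V), C3(5μF, Q=20μC, V=4.00V), C4(1μF, Q=19μC, V=19.00V)
Op 1: CLOSE 4-2: Q_total=29.00, C_total=5.00, V=5.80; Q4=5.80, Q2=23.20; dissipated=108.900
Op 2: CLOSE 3-2: Q_total=43.20, C_total=9.00, V=4.80; Q3=24.00, Q2=19.20; dissipated=3.600
Op 3: GROUND 1: Q1=0; energy lost=28.125
Op 4: CLOSE 3-1: Q_total=24.00, C_total=9.00, V=2.67; Q3=13.33, Q1=10.67; dissipated=25.600
Final charges: Q1=10.67, Q2=19.20, Q3=13.33, Q4=5.80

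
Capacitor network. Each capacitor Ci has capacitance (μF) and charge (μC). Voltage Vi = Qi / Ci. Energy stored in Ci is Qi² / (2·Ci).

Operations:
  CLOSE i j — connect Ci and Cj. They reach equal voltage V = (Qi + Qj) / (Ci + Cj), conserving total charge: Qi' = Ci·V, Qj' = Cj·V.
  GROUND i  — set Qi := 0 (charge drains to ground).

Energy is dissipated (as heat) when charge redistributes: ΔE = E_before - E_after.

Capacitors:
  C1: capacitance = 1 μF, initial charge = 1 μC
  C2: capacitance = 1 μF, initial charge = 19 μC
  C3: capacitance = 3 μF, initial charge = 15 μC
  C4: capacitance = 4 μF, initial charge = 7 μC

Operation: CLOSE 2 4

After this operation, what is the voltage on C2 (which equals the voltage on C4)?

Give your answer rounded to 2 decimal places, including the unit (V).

Initial: C1(1μF, Q=1μC, V=1.00V), C2(1μF, Q=19μC, V=19.00V), C3(3μF, Q=15μC, V=5.00V), C4(4μF, Q=7μC, V=1.75V)
Op 1: CLOSE 2-4: Q_total=26.00, C_total=5.00, V=5.20; Q2=5.20, Q4=20.80; dissipated=119.025

Answer: 5.20 V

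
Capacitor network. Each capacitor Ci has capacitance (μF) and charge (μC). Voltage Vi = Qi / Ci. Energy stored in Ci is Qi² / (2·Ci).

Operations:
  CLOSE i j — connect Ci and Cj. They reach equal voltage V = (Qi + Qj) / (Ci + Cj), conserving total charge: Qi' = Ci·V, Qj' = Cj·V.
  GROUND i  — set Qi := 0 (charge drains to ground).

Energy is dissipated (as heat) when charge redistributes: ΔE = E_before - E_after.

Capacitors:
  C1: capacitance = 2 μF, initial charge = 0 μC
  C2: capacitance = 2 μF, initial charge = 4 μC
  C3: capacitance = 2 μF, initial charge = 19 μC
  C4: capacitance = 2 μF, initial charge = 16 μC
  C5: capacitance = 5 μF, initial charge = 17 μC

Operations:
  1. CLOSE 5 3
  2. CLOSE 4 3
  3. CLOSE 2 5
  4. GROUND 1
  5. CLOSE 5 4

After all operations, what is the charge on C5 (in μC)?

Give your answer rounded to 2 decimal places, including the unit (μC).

Answer: 24.55 μC

Derivation:
Initial: C1(2μF, Q=0μC, V=0.00V), C2(2μF, Q=4μC, V=2.00V), C3(2μF, Q=19μC, V=9.50V), C4(2μF, Q=16μC, V=8.00V), C5(5μF, Q=17μC, V=3.40V)
Op 1: CLOSE 5-3: Q_total=36.00, C_total=7.00, V=5.14; Q5=25.71, Q3=10.29; dissipated=26.579
Op 2: CLOSE 4-3: Q_total=26.29, C_total=4.00, V=6.57; Q4=13.14, Q3=13.14; dissipated=4.082
Op 3: CLOSE 2-5: Q_total=29.71, C_total=7.00, V=4.24; Q2=8.49, Q5=21.22; dissipated=7.055
Op 4: GROUND 1: Q1=0; energy lost=0.000
Op 5: CLOSE 5-4: Q_total=34.37, C_total=7.00, V=4.91; Q5=24.55, Q4=9.82; dissipated=3.866
Final charges: Q1=0.00, Q2=8.49, Q3=13.14, Q4=9.82, Q5=24.55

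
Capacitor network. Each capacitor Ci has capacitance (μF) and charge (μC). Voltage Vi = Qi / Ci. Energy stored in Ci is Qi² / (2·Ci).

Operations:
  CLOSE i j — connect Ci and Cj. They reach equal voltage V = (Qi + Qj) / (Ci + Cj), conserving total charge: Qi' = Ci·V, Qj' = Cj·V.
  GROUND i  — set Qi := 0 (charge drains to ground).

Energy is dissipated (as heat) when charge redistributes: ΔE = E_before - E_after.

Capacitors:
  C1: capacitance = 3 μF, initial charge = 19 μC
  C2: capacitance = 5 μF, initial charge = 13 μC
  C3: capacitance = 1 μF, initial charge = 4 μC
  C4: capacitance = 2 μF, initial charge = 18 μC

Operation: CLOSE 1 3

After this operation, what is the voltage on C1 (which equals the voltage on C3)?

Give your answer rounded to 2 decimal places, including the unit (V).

Answer: 5.75 V

Derivation:
Initial: C1(3μF, Q=19μC, V=6.33V), C2(5μF, Q=13μC, V=2.60V), C3(1μF, Q=4μC, V=4.00V), C4(2μF, Q=18μC, V=9.00V)
Op 1: CLOSE 1-3: Q_total=23.00, C_total=4.00, V=5.75; Q1=17.25, Q3=5.75; dissipated=2.042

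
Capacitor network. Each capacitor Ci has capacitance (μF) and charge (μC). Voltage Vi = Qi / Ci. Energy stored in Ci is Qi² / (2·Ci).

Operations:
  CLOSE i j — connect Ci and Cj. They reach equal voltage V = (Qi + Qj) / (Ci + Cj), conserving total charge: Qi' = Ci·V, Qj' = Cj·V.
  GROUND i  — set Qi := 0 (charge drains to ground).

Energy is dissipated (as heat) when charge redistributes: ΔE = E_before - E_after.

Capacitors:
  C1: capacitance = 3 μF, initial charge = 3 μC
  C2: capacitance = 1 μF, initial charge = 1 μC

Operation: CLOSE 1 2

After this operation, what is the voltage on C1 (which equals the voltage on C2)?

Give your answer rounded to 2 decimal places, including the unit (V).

Answer: 1.00 V

Derivation:
Initial: C1(3μF, Q=3μC, V=1.00V), C2(1μF, Q=1μC, V=1.00V)
Op 1: CLOSE 1-2: Q_total=4.00, C_total=4.00, V=1.00; Q1=3.00, Q2=1.00; dissipated=0.000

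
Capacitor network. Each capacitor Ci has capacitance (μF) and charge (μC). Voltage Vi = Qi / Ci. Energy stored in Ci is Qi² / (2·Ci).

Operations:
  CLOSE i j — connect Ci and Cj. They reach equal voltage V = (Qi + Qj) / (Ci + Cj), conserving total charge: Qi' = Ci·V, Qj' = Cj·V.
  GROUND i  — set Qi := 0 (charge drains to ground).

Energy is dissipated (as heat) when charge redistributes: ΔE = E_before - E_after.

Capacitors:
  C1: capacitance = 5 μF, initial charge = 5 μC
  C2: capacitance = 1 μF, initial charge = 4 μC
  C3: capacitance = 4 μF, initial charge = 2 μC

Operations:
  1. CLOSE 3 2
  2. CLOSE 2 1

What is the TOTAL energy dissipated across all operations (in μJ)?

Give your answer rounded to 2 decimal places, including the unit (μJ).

Initial: C1(5μF, Q=5μC, V=1.00V), C2(1μF, Q=4μC, V=4.00V), C3(4μF, Q=2μC, V=0.50V)
Op 1: CLOSE 3-2: Q_total=6.00, C_total=5.00, V=1.20; Q3=4.80, Q2=1.20; dissipated=4.900
Op 2: CLOSE 2-1: Q_total=6.20, C_total=6.00, V=1.03; Q2=1.03, Q1=5.17; dissipated=0.017
Total dissipated: 4.917 μJ

Answer: 4.92 μJ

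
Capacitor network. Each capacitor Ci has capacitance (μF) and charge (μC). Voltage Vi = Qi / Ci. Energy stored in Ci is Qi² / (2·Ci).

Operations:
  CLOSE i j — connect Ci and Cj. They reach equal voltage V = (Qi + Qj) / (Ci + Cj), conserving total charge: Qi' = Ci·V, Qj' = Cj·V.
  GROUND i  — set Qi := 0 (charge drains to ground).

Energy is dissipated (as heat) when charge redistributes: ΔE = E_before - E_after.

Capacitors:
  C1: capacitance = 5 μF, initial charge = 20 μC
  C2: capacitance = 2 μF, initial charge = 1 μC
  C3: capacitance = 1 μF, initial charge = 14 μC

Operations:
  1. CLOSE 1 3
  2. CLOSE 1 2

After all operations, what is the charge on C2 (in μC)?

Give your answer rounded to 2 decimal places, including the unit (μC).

Answer: 8.38 μC

Derivation:
Initial: C1(5μF, Q=20μC, V=4.00V), C2(2μF, Q=1μC, V=0.50V), C3(1μF, Q=14μC, V=14.00V)
Op 1: CLOSE 1-3: Q_total=34.00, C_total=6.00, V=5.67; Q1=28.33, Q3=5.67; dissipated=41.667
Op 2: CLOSE 1-2: Q_total=29.33, C_total=7.00, V=4.19; Q1=20.95, Q2=8.38; dissipated=19.067
Final charges: Q1=20.95, Q2=8.38, Q3=5.67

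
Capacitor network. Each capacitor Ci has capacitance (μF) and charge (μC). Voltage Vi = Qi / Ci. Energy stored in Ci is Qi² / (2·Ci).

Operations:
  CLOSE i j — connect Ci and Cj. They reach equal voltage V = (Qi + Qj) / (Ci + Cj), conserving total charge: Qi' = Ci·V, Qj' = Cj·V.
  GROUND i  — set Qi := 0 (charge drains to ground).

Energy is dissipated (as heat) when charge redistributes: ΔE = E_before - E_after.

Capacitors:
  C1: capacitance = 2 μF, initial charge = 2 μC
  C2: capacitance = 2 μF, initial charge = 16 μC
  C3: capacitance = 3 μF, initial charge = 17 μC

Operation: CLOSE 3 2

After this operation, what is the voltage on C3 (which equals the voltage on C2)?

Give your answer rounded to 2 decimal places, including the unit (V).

Answer: 6.60 V

Derivation:
Initial: C1(2μF, Q=2μC, V=1.00V), C2(2μF, Q=16μC, V=8.00V), C3(3μF, Q=17μC, V=5.67V)
Op 1: CLOSE 3-2: Q_total=33.00, C_total=5.00, V=6.60; Q3=19.80, Q2=13.20; dissipated=3.267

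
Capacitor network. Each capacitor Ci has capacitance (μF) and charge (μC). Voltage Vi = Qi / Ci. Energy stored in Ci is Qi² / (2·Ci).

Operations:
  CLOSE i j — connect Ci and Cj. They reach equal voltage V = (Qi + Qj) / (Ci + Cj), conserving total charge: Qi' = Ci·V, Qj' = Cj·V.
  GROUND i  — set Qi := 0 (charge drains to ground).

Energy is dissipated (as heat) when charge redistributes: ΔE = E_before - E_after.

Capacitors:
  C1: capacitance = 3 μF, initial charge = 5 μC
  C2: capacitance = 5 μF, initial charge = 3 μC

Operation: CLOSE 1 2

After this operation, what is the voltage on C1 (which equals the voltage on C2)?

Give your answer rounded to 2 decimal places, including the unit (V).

Answer: 1.00 V

Derivation:
Initial: C1(3μF, Q=5μC, V=1.67V), C2(5μF, Q=3μC, V=0.60V)
Op 1: CLOSE 1-2: Q_total=8.00, C_total=8.00, V=1.00; Q1=3.00, Q2=5.00; dissipated=1.067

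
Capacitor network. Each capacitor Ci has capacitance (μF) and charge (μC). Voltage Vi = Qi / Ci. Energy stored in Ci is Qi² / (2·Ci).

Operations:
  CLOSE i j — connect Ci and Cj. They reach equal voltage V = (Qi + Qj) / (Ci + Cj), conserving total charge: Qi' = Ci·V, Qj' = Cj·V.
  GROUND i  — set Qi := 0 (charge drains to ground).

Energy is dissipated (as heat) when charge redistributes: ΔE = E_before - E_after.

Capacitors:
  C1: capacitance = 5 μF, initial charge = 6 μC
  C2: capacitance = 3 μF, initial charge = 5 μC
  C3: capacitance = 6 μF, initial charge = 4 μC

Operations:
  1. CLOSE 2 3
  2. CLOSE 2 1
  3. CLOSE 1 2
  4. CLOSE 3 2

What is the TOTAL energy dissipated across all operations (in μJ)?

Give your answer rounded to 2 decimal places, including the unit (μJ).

Initial: C1(5μF, Q=6μC, V=1.20V), C2(3μF, Q=5μC, V=1.67V), C3(6μF, Q=4μC, V=0.67V)
Op 1: CLOSE 2-3: Q_total=9.00, C_total=9.00, V=1.00; Q2=3.00, Q3=6.00; dissipated=1.000
Op 2: CLOSE 2-1: Q_total=9.00, C_total=8.00, V=1.12; Q2=3.38, Q1=5.62; dissipated=0.037
Op 3: CLOSE 1-2: Q_total=9.00, C_total=8.00, V=1.12; Q1=5.62, Q2=3.38; dissipated=0.000
Op 4: CLOSE 3-2: Q_total=9.38, C_total=9.00, V=1.04; Q3=6.25, Q2=3.12; dissipated=0.016
Total dissipated: 1.053 μJ

Answer: 1.05 μJ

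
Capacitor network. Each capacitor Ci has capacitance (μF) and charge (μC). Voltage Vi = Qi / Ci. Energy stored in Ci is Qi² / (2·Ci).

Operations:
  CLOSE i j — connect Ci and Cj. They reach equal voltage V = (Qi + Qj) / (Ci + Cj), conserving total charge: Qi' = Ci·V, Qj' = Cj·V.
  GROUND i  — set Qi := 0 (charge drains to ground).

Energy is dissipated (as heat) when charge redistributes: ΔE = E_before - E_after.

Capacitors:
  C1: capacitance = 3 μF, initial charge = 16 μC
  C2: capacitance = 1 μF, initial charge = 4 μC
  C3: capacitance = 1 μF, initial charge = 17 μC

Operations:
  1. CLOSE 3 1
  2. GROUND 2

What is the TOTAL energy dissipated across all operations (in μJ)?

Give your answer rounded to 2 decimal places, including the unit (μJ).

Answer: 59.04 μJ

Derivation:
Initial: C1(3μF, Q=16μC, V=5.33V), C2(1μF, Q=4μC, V=4.00V), C3(1μF, Q=17μC, V=17.00V)
Op 1: CLOSE 3-1: Q_total=33.00, C_total=4.00, V=8.25; Q3=8.25, Q1=24.75; dissipated=51.042
Op 2: GROUND 2: Q2=0; energy lost=8.000
Total dissipated: 59.042 μJ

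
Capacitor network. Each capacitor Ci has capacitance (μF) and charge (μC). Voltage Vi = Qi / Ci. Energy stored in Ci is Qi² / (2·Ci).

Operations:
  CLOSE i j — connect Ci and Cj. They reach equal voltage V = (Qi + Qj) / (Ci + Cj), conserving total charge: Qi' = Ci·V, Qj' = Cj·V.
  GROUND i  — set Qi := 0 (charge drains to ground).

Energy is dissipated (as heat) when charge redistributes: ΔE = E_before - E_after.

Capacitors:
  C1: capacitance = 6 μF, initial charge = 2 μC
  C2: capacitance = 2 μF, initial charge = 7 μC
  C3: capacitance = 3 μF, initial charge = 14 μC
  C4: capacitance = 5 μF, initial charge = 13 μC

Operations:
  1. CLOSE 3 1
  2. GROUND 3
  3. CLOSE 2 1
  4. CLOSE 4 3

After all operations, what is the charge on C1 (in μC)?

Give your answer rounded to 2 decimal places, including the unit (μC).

Initial: C1(6μF, Q=2μC, V=0.33V), C2(2μF, Q=7μC, V=3.50V), C3(3μF, Q=14μC, V=4.67V), C4(5μF, Q=13μC, V=2.60V)
Op 1: CLOSE 3-1: Q_total=16.00, C_total=9.00, V=1.78; Q3=5.33, Q1=10.67; dissipated=18.778
Op 2: GROUND 3: Q3=0; energy lost=4.741
Op 3: CLOSE 2-1: Q_total=17.67, C_total=8.00, V=2.21; Q2=4.42, Q1=13.25; dissipated=2.225
Op 4: CLOSE 4-3: Q_total=13.00, C_total=8.00, V=1.62; Q4=8.12, Q3=4.88; dissipated=6.338
Final charges: Q1=13.25, Q2=4.42, Q3=4.88, Q4=8.12

Answer: 13.25 μC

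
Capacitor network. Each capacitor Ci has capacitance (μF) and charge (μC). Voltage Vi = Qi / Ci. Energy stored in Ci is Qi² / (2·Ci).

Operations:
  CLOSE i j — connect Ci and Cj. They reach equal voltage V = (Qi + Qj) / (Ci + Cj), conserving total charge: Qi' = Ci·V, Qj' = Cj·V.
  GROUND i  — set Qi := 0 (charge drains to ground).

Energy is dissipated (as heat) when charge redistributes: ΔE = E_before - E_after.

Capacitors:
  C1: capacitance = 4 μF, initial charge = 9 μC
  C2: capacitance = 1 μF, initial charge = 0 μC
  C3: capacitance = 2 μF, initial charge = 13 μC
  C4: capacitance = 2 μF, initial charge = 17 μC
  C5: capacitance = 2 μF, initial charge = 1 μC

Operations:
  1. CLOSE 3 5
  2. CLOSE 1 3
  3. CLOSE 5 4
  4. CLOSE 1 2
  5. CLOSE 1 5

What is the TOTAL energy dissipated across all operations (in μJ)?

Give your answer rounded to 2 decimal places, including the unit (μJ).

Answer: 44.35 μJ

Derivation:
Initial: C1(4μF, Q=9μC, V=2.25V), C2(1μF, Q=0μC, V=0.00V), C3(2μF, Q=13μC, V=6.50V), C4(2μF, Q=17μC, V=8.50V), C5(2μF, Q=1μC, V=0.50V)
Op 1: CLOSE 3-5: Q_total=14.00, C_total=4.00, V=3.50; Q3=7.00, Q5=7.00; dissipated=18.000
Op 2: CLOSE 1-3: Q_total=16.00, C_total=6.00, V=2.67; Q1=10.67, Q3=5.33; dissipated=1.042
Op 3: CLOSE 5-4: Q_total=24.00, C_total=4.00, V=6.00; Q5=12.00, Q4=12.00; dissipated=12.500
Op 4: CLOSE 1-2: Q_total=10.67, C_total=5.00, V=2.13; Q1=8.53, Q2=2.13; dissipated=2.844
Op 5: CLOSE 1-5: Q_total=20.53, C_total=6.00, V=3.42; Q1=13.69, Q5=6.84; dissipated=9.967
Total dissipated: 44.354 μJ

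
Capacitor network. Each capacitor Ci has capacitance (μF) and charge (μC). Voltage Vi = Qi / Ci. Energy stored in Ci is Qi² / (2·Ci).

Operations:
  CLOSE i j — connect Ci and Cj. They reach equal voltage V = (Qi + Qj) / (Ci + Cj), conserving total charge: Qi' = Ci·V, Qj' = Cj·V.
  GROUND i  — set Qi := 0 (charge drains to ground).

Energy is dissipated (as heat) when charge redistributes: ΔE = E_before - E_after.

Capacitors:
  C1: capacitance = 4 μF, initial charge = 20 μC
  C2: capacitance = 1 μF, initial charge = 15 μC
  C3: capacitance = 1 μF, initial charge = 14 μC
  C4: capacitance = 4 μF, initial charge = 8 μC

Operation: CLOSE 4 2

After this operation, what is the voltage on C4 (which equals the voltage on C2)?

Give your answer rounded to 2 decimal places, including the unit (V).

Initial: C1(4μF, Q=20μC, V=5.00V), C2(1μF, Q=15μC, V=15.00V), C3(1μF, Q=14μC, V=14.00V), C4(4μF, Q=8μC, V=2.00V)
Op 1: CLOSE 4-2: Q_total=23.00, C_total=5.00, V=4.60; Q4=18.40, Q2=4.60; dissipated=67.600

Answer: 4.60 V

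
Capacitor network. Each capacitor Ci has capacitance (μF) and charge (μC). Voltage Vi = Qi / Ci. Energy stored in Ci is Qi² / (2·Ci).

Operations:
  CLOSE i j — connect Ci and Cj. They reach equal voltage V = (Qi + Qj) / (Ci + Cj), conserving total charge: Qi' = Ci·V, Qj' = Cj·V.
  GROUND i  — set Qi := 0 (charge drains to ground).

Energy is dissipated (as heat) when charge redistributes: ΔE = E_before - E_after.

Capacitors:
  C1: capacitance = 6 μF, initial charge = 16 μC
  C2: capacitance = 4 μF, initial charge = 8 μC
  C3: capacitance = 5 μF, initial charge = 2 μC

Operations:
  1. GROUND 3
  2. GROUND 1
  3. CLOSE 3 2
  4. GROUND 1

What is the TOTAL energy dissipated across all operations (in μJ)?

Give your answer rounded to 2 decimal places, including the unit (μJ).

Initial: C1(6μF, Q=16μC, V=2.67V), C2(4μF, Q=8μC, V=2.00V), C3(5μF, Q=2μC, V=0.40V)
Op 1: GROUND 3: Q3=0; energy lost=0.400
Op 2: GROUND 1: Q1=0; energy lost=21.333
Op 3: CLOSE 3-2: Q_total=8.00, C_total=9.00, V=0.89; Q3=4.44, Q2=3.56; dissipated=4.444
Op 4: GROUND 1: Q1=0; energy lost=0.000
Total dissipated: 26.178 μJ

Answer: 26.18 μJ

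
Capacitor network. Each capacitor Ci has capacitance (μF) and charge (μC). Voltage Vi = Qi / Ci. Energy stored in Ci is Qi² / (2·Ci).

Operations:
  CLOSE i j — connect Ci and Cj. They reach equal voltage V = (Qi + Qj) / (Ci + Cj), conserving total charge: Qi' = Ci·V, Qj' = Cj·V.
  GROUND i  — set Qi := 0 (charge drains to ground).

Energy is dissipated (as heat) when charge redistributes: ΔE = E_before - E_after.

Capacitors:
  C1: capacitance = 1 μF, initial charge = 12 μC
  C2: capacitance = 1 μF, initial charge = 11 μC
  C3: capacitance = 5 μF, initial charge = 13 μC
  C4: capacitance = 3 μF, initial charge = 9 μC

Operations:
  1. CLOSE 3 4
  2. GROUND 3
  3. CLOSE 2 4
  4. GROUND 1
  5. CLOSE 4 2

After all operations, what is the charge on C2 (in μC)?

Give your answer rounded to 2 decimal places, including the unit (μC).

Initial: C1(1μF, Q=12μC, V=12.00V), C2(1μF, Q=11μC, V=11.00V), C3(5μF, Q=13μC, V=2.60V), C4(3μF, Q=9μC, V=3.00V)
Op 1: CLOSE 3-4: Q_total=22.00, C_total=8.00, V=2.75; Q3=13.75, Q4=8.25; dissipated=0.150
Op 2: GROUND 3: Q3=0; energy lost=18.906
Op 3: CLOSE 2-4: Q_total=19.25, C_total=4.00, V=4.81; Q2=4.81, Q4=14.44; dissipated=25.523
Op 4: GROUND 1: Q1=0; energy lost=72.000
Op 5: CLOSE 4-2: Q_total=19.25, C_total=4.00, V=4.81; Q4=14.44, Q2=4.81; dissipated=0.000
Final charges: Q1=0.00, Q2=4.81, Q3=0.00, Q4=14.44

Answer: 4.81 μC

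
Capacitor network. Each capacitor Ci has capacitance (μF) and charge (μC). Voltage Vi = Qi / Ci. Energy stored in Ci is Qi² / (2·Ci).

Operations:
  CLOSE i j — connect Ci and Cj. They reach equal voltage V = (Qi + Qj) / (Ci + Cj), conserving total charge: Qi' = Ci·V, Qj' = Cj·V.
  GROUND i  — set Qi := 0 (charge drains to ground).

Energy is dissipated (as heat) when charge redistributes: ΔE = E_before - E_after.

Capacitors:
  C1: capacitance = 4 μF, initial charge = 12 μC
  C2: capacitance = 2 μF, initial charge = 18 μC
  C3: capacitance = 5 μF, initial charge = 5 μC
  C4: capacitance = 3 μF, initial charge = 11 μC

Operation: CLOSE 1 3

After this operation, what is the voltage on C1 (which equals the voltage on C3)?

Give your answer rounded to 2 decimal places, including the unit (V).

Initial: C1(4μF, Q=12μC, V=3.00V), C2(2μF, Q=18μC, V=9.00V), C3(5μF, Q=5μC, V=1.00V), C4(3μF, Q=11μC, V=3.67V)
Op 1: CLOSE 1-3: Q_total=17.00, C_total=9.00, V=1.89; Q1=7.56, Q3=9.44; dissipated=4.444

Answer: 1.89 V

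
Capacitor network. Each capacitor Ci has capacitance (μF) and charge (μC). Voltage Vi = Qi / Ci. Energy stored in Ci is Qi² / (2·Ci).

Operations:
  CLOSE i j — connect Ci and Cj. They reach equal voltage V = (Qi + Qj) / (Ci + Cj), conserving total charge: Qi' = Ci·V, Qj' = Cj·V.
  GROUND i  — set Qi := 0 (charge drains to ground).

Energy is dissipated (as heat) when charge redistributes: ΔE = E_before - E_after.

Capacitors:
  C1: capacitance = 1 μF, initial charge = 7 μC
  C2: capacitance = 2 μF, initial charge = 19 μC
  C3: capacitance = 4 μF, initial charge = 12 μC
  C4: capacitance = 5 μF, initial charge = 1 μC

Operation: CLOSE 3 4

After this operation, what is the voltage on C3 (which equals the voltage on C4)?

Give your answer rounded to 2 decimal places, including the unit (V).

Answer: 1.44 V

Derivation:
Initial: C1(1μF, Q=7μC, V=7.00V), C2(2μF, Q=19μC, V=9.50V), C3(4μF, Q=12μC, V=3.00V), C4(5μF, Q=1μC, V=0.20V)
Op 1: CLOSE 3-4: Q_total=13.00, C_total=9.00, V=1.44; Q3=5.78, Q4=7.22; dissipated=8.711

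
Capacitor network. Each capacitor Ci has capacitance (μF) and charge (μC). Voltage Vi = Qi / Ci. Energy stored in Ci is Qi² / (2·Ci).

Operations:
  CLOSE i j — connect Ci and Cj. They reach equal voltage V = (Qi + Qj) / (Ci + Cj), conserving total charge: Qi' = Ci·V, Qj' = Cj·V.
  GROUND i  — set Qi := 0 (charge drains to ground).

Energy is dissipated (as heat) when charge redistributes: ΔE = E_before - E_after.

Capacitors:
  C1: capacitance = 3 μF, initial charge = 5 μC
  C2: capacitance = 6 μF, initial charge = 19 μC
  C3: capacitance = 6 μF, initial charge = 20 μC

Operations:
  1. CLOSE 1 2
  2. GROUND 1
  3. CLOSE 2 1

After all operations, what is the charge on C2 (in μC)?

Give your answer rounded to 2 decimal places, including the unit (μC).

Answer: 10.67 μC

Derivation:
Initial: C1(3μF, Q=5μC, V=1.67V), C2(6μF, Q=19μC, V=3.17V), C3(6μF, Q=20μC, V=3.33V)
Op 1: CLOSE 1-2: Q_total=24.00, C_total=9.00, V=2.67; Q1=8.00, Q2=16.00; dissipated=2.250
Op 2: GROUND 1: Q1=0; energy lost=10.667
Op 3: CLOSE 2-1: Q_total=16.00, C_total=9.00, V=1.78; Q2=10.67, Q1=5.33; dissipated=7.111
Final charges: Q1=5.33, Q2=10.67, Q3=20.00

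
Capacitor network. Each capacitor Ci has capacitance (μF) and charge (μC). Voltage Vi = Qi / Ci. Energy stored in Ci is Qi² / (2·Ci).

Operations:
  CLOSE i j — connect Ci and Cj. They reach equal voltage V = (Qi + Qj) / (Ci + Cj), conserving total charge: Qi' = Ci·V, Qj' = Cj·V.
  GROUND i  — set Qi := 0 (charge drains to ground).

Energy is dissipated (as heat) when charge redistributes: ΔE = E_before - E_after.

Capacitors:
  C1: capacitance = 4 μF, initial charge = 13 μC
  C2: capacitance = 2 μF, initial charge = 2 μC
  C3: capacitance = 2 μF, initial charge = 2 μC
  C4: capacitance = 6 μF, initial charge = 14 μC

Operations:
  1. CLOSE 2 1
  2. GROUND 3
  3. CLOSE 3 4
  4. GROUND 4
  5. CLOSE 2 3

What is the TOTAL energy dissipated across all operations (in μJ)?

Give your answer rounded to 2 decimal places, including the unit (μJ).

Answer: 17.93 μJ

Derivation:
Initial: C1(4μF, Q=13μC, V=3.25V), C2(2μF, Q=2μC, V=1.00V), C3(2μF, Q=2μC, V=1.00V), C4(6μF, Q=14μC, V=2.33V)
Op 1: CLOSE 2-1: Q_total=15.00, C_total=6.00, V=2.50; Q2=5.00, Q1=10.00; dissipated=3.375
Op 2: GROUND 3: Q3=0; energy lost=1.000
Op 3: CLOSE 3-4: Q_total=14.00, C_total=8.00, V=1.75; Q3=3.50, Q4=10.50; dissipated=4.083
Op 4: GROUND 4: Q4=0; energy lost=9.188
Op 5: CLOSE 2-3: Q_total=8.50, C_total=4.00, V=2.12; Q2=4.25, Q3=4.25; dissipated=0.281
Total dissipated: 17.927 μJ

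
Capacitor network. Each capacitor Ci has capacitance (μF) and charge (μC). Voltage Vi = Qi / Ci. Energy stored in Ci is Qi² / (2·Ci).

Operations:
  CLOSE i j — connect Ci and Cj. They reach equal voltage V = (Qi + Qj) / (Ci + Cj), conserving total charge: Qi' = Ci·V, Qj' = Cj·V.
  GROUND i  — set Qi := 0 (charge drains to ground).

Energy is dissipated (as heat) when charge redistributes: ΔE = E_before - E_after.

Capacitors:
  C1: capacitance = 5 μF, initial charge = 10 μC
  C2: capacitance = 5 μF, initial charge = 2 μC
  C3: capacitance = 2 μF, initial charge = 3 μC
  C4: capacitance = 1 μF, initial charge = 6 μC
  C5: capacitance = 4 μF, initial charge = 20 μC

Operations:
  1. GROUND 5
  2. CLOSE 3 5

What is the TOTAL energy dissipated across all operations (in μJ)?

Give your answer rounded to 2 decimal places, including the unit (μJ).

Initial: C1(5μF, Q=10μC, V=2.00V), C2(5μF, Q=2μC, V=0.40V), C3(2μF, Q=3μC, V=1.50V), C4(1μF, Q=6μC, V=6.00V), C5(4μF, Q=20μC, V=5.00V)
Op 1: GROUND 5: Q5=0; energy lost=50.000
Op 2: CLOSE 3-5: Q_total=3.00, C_total=6.00, V=0.50; Q3=1.00, Q5=2.00; dissipated=1.500
Total dissipated: 51.500 μJ

Answer: 51.50 μJ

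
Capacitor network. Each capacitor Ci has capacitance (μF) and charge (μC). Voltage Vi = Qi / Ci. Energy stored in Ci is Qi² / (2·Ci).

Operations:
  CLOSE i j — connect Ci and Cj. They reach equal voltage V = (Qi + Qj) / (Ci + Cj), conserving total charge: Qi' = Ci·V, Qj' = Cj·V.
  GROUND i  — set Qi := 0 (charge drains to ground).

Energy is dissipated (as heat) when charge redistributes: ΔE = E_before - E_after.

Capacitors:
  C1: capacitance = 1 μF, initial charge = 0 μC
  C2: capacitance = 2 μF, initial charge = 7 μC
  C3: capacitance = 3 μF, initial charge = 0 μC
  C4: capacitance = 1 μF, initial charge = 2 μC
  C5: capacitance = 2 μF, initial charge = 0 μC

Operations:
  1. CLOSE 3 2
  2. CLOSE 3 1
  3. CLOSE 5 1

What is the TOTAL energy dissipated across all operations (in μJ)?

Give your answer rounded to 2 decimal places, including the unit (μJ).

Answer: 8.45 μJ

Derivation:
Initial: C1(1μF, Q=0μC, V=0.00V), C2(2μF, Q=7μC, V=3.50V), C3(3μF, Q=0μC, V=0.00V), C4(1μF, Q=2μC, V=2.00V), C5(2μF, Q=0μC, V=0.00V)
Op 1: CLOSE 3-2: Q_total=7.00, C_total=5.00, V=1.40; Q3=4.20, Q2=2.80; dissipated=7.350
Op 2: CLOSE 3-1: Q_total=4.20, C_total=4.00, V=1.05; Q3=3.15, Q1=1.05; dissipated=0.735
Op 3: CLOSE 5-1: Q_total=1.05, C_total=3.00, V=0.35; Q5=0.70, Q1=0.35; dissipated=0.367
Total dissipated: 8.453 μJ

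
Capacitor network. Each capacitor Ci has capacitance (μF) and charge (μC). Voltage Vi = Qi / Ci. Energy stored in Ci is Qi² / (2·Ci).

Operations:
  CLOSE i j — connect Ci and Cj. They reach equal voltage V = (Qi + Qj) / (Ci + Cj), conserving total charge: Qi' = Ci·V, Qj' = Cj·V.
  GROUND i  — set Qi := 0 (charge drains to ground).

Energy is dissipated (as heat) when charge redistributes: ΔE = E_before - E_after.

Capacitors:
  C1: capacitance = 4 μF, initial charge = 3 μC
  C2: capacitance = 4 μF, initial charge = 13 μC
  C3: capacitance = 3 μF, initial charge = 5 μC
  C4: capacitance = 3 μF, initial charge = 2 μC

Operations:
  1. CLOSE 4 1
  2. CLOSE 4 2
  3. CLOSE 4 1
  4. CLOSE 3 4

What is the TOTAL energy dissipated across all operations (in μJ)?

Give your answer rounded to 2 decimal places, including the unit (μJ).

Answer: 7.40 μJ

Derivation:
Initial: C1(4μF, Q=3μC, V=0.75V), C2(4μF, Q=13μC, V=3.25V), C3(3μF, Q=5μC, V=1.67V), C4(3μF, Q=2μC, V=0.67V)
Op 1: CLOSE 4-1: Q_total=5.00, C_total=7.00, V=0.71; Q4=2.14, Q1=2.86; dissipated=0.006
Op 2: CLOSE 4-2: Q_total=15.14, C_total=7.00, V=2.16; Q4=6.49, Q2=8.65; dissipated=5.511
Op 3: CLOSE 4-1: Q_total=9.35, C_total=7.00, V=1.34; Q4=4.01, Q1=5.34; dissipated=1.800
Op 4: CLOSE 3-4: Q_total=9.01, C_total=6.00, V=1.50; Q3=4.50, Q4=4.50; dissipated=0.082
Total dissipated: 7.399 μJ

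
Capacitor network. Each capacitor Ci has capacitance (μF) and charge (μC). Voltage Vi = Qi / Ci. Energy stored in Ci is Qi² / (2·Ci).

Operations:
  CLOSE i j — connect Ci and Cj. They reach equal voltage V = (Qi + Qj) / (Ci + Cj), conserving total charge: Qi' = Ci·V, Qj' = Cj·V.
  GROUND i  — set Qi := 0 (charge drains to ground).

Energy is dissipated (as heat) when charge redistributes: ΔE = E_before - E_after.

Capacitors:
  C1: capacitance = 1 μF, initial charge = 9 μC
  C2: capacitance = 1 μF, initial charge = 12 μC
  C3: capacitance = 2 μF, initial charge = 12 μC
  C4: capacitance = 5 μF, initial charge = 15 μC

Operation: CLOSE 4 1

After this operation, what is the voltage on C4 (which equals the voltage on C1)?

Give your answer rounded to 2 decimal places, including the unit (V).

Answer: 4.00 V

Derivation:
Initial: C1(1μF, Q=9μC, V=9.00V), C2(1μF, Q=12μC, V=12.00V), C3(2μF, Q=12μC, V=6.00V), C4(5μF, Q=15μC, V=3.00V)
Op 1: CLOSE 4-1: Q_total=24.00, C_total=6.00, V=4.00; Q4=20.00, Q1=4.00; dissipated=15.000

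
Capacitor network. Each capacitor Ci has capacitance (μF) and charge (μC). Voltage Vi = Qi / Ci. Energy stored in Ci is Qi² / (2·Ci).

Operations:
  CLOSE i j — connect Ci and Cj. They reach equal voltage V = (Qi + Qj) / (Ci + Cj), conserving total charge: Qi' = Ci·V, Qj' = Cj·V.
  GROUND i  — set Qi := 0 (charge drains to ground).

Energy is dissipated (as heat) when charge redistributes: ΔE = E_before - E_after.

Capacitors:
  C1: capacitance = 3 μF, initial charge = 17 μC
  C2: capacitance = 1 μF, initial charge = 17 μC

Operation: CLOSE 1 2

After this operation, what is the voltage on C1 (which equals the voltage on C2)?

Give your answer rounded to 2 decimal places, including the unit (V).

Answer: 8.50 V

Derivation:
Initial: C1(3μF, Q=17μC, V=5.67V), C2(1μF, Q=17μC, V=17.00V)
Op 1: CLOSE 1-2: Q_total=34.00, C_total=4.00, V=8.50; Q1=25.50, Q2=8.50; dissipated=48.167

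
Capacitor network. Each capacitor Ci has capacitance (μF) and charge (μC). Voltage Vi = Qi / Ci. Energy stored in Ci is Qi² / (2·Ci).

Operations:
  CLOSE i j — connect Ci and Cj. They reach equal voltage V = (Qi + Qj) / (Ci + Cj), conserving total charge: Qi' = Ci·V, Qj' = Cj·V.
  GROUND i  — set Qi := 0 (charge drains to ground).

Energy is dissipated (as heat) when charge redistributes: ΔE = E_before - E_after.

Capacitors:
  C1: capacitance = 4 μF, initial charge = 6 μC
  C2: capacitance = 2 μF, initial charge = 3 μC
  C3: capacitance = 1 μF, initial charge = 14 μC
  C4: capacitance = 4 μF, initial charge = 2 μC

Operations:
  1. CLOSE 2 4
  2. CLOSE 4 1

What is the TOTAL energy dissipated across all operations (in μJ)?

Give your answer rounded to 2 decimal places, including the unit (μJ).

Initial: C1(4μF, Q=6μC, V=1.50V), C2(2μF, Q=3μC, V=1.50V), C3(1μF, Q=14μC, V=14.00V), C4(4μF, Q=2μC, V=0.50V)
Op 1: CLOSE 2-4: Q_total=5.00, C_total=6.00, V=0.83; Q2=1.67, Q4=3.33; dissipated=0.667
Op 2: CLOSE 4-1: Q_total=9.33, C_total=8.00, V=1.17; Q4=4.67, Q1=4.67; dissipated=0.444
Total dissipated: 1.111 μJ

Answer: 1.11 μJ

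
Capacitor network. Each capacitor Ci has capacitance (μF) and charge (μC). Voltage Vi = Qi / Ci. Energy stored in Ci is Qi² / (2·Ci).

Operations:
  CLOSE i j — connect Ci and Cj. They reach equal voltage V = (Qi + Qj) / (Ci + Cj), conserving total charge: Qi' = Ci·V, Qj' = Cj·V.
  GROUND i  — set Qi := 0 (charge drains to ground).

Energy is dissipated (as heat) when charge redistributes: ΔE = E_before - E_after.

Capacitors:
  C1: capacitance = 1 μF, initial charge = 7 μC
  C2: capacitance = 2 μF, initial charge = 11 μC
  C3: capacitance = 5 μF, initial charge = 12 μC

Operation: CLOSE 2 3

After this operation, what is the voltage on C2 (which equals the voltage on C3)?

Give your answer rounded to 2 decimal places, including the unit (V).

Initial: C1(1μF, Q=7μC, V=7.00V), C2(2μF, Q=11μC, V=5.50V), C3(5μF, Q=12μC, V=2.40V)
Op 1: CLOSE 2-3: Q_total=23.00, C_total=7.00, V=3.29; Q2=6.57, Q3=16.43; dissipated=6.864

Answer: 3.29 V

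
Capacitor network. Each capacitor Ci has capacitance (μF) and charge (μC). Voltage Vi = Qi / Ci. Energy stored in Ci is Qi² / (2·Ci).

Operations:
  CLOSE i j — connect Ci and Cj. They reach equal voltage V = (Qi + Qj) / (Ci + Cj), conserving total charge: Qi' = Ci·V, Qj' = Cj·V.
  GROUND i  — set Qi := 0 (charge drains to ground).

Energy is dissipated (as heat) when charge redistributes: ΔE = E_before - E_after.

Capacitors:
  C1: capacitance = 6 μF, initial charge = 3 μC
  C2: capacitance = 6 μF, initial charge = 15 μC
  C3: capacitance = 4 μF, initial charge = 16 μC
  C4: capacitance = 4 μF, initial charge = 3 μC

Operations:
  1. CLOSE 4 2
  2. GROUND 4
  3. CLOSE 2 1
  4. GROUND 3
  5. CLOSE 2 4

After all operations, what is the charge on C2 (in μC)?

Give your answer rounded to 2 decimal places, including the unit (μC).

Answer: 4.14 μC

Derivation:
Initial: C1(6μF, Q=3μC, V=0.50V), C2(6μF, Q=15μC, V=2.50V), C3(4μF, Q=16μC, V=4.00V), C4(4μF, Q=3μC, V=0.75V)
Op 1: CLOSE 4-2: Q_total=18.00, C_total=10.00, V=1.80; Q4=7.20, Q2=10.80; dissipated=3.675
Op 2: GROUND 4: Q4=0; energy lost=6.480
Op 3: CLOSE 2-1: Q_total=13.80, C_total=12.00, V=1.15; Q2=6.90, Q1=6.90; dissipated=2.535
Op 4: GROUND 3: Q3=0; energy lost=32.000
Op 5: CLOSE 2-4: Q_total=6.90, C_total=10.00, V=0.69; Q2=4.14, Q4=2.76; dissipated=1.587
Final charges: Q1=6.90, Q2=4.14, Q3=0.00, Q4=2.76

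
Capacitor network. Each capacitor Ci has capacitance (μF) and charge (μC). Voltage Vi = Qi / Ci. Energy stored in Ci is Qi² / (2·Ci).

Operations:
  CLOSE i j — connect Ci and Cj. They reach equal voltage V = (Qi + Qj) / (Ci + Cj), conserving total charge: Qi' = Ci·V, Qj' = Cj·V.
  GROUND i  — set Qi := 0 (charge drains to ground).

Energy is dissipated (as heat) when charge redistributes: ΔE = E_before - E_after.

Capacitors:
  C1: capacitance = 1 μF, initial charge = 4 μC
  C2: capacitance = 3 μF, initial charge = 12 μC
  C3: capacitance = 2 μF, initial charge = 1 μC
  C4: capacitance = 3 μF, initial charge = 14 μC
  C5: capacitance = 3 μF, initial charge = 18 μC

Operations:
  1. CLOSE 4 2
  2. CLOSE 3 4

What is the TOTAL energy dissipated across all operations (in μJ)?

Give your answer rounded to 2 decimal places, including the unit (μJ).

Initial: C1(1μF, Q=4μC, V=4.00V), C2(3μF, Q=12μC, V=4.00V), C3(2μF, Q=1μC, V=0.50V), C4(3μF, Q=14μC, V=4.67V), C5(3μF, Q=18μC, V=6.00V)
Op 1: CLOSE 4-2: Q_total=26.00, C_total=6.00, V=4.33; Q4=13.00, Q2=13.00; dissipated=0.333
Op 2: CLOSE 3-4: Q_total=14.00, C_total=5.00, V=2.80; Q3=5.60, Q4=8.40; dissipated=8.817
Total dissipated: 9.150 μJ

Answer: 9.15 μJ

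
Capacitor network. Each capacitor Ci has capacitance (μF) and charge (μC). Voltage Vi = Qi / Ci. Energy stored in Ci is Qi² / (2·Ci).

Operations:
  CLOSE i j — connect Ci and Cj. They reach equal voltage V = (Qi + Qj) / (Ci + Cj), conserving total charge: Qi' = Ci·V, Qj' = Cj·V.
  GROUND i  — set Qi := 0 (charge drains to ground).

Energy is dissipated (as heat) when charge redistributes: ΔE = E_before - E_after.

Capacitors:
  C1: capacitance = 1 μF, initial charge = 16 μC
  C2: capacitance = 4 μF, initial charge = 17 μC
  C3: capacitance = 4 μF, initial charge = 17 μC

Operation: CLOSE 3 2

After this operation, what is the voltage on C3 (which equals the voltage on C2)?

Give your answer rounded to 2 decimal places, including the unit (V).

Initial: C1(1μF, Q=16μC, V=16.00V), C2(4μF, Q=17μC, V=4.25V), C3(4μF, Q=17μC, V=4.25V)
Op 1: CLOSE 3-2: Q_total=34.00, C_total=8.00, V=4.25; Q3=17.00, Q2=17.00; dissipated=0.000

Answer: 4.25 V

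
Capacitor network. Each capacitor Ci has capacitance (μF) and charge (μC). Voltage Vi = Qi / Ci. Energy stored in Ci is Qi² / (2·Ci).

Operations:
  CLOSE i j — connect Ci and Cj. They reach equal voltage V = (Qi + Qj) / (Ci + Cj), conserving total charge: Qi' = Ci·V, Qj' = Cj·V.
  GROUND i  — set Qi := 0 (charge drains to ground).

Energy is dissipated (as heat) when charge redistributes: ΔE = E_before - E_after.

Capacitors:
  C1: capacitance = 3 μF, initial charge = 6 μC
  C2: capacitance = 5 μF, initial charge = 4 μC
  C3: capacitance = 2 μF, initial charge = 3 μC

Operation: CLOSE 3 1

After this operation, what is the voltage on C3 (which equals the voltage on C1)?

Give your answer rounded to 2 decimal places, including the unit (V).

Answer: 1.80 V

Derivation:
Initial: C1(3μF, Q=6μC, V=2.00V), C2(5μF, Q=4μC, V=0.80V), C3(2μF, Q=3μC, V=1.50V)
Op 1: CLOSE 3-1: Q_total=9.00, C_total=5.00, V=1.80; Q3=3.60, Q1=5.40; dissipated=0.150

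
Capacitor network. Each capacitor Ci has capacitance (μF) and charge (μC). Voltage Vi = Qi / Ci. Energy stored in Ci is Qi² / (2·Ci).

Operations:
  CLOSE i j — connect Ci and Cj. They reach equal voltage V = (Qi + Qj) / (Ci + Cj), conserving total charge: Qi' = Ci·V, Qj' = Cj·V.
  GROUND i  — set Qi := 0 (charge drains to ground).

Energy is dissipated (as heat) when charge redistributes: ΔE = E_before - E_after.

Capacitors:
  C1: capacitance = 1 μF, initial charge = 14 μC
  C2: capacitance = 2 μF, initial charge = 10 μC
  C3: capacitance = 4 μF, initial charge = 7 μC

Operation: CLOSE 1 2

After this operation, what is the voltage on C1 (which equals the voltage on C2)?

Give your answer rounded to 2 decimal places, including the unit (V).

Initial: C1(1μF, Q=14μC, V=14.00V), C2(2μF, Q=10μC, V=5.00V), C3(4μF, Q=7μC, V=1.75V)
Op 1: CLOSE 1-2: Q_total=24.00, C_total=3.00, V=8.00; Q1=8.00, Q2=16.00; dissipated=27.000

Answer: 8.00 V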